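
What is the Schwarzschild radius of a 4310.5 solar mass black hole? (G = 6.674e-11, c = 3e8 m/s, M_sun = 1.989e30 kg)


M = 4310.5 * 1.989e30 kg = 8.5735845e+33 kg. rs = 2GM/c^2 = 2 * 6.674e-11 * 8.5735845e+33 / (3e8)^2 = 1.272e+07

1.272e+07 m


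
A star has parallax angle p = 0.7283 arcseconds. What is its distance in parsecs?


d = 1/p = 1/0.7283 = 1.3731

1.3731 pc


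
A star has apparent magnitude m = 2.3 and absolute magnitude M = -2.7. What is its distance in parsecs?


d = 10^((m - M + 5)/5) = 10^((2.3 - -2.7 + 5)/5) = 100.0

100.0 pc


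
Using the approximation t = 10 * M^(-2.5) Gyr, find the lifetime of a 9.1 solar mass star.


t = 10 * M^(-2.5) = 10 * 9.1^(-2.5) = 0.04

0.04 Gyr


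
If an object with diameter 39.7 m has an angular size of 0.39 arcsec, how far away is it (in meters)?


D = size / theta_rad, theta_rad = 0.39 * pi/(180*3600) = 1.891e-06, D = 2.100e+07

2.100e+07 m


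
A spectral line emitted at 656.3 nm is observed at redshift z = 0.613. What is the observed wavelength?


lam_obs = lam_emit * (1 + z) = 656.3 * (1 + 0.613) = 1058.6119

1058.6119 nm


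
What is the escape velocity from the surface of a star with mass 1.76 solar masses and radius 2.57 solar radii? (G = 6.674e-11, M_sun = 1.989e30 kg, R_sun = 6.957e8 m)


M = 1.76 * 1.989e30 kg = 3.50064e+30 kg; R = 2.57 * 6.957e8 m = 1.787949e+09 m. v_esc = sqrt(2GM/R) = sqrt(2 * 6.674e-11 * 3.50064e+30 / 1.787949e+09) = 511215.7919

511215.7919 m/s


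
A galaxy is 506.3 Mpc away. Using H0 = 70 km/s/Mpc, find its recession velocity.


v = H0 * d = 70 * 506.3 = 35441.0

35441.0 km/s


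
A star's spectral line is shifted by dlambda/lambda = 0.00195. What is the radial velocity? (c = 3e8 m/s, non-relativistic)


v = (dlambda/lambda) * c = 0.00195 * 3e8 = 585000.0

585000.0 m/s


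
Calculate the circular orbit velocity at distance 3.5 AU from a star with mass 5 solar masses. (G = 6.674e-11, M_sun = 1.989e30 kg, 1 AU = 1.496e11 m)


v = sqrt(GM/r) = sqrt(6.674e-11 * 9.945e+30 / 5.236e+11) = 35603.7445

35603.7445 m/s


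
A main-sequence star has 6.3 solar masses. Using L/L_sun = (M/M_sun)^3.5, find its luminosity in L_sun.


L/L_sun = (M/M_sun)^3.5 = 6.3^3.5 = 627.613

627.613 L_sun


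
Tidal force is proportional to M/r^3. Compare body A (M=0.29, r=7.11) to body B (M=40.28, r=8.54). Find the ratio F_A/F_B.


Ratio = (M1/r1^3) / (M2/r2^3) = (0.29/7.11^3) / (40.28/8.54^3) = 0.0125

0.0125


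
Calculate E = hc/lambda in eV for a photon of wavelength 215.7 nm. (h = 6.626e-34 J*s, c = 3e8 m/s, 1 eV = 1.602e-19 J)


E = hc/lambda = 6.626e-34 * 3e8 / 2.157e-07 = 9.216e-19 J = 5.7525 eV

5.7525 eV


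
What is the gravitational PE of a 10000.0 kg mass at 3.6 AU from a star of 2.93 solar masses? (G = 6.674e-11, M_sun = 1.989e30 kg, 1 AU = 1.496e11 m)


M = 2.93 * 1.989e30 kg = 5.82777e+30 kg; r = 3.6 AU * 1.496e11 m/AU = 5.3856e+11 m. U = -GM*m/r = -(6.674e-11 * 5.82777e+30 * 10000.0) / 5.3856e+11 = -7.222e+12

-7.222e+12 J


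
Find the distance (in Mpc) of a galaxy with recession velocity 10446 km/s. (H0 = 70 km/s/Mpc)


d = v / H0 = 10446 / 70 = 149.2286

149.2286 Mpc


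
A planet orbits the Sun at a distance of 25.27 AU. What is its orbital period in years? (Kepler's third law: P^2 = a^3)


P = a^(3/2) = 25.27^1.5 = 127.0305

127.0305 years


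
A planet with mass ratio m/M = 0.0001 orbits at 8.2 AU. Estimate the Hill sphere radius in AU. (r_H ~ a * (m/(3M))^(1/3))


r_H = a * (m/3M)^(1/3) = 8.2 * (0.0001/3)^(1/3) = 0.2639

0.2639 AU


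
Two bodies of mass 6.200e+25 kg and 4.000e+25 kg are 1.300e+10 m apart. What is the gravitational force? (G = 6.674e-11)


F = G*m1*m2/r^2 = 6.674e-11 * 6.200e+25 * 4.000e+25 / (1.300e+10)^2 = 6.674e-11 * 2.480e+51 / 1.690e+20 = 9.794e+20

9.794e+20 N


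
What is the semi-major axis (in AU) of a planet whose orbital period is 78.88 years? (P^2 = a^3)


a = P^(2/3) = 78.88^(2/3) = 18.3927

18.3927 AU


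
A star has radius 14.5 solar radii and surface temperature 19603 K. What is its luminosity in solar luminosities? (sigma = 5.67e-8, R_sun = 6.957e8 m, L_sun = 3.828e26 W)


R = 14.5 * 6.957e8 m = 1.008765e+10 m. L = 4*pi*R^2*sigma*T^4 = 4*pi*(1.008765e+10)^2 * 5.67e-8 * 19603^4 = 1.070688391e+31 W. L/L_sun = 1.070688391e+31 / 3.828e26 = 27969.9162

27969.9162 L_sun


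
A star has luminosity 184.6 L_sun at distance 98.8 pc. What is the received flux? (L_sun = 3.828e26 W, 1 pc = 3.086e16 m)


F = L / (4*pi*d^2) = 7.066e+28 / (4*pi*(3.049e+18)^2) = 6.049e-10

6.049e-10 W/m^2


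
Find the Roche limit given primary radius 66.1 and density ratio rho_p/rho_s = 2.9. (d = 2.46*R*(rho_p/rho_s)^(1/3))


d_Roche = 2.46 * 66.1 * 2.9^(1/3) = 231.8832

231.8832


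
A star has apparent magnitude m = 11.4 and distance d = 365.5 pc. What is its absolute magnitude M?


M = m - 5*log10(d) + 5 = 11.4 - 5*log10(365.5) + 5 = 3.5856

3.5856


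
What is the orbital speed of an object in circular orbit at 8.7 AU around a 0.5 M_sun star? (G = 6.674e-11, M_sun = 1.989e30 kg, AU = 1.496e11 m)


v = sqrt(GM/r) = sqrt(6.674e-11 * 9.945e+29 / 1.302e+12) = 7141.1815

7141.1815 m/s


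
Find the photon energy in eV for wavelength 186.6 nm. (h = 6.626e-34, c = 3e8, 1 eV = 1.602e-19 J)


E = hc/lambda = 6.626e-34 * 3e8 / 1.866e-07 = 1.065e-18 J = 6.6496 eV

6.6496 eV


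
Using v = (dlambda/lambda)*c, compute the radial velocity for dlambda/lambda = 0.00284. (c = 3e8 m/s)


v = (dlambda/lambda) * c = 0.00284 * 3e8 = 852000.0

852000.0 m/s


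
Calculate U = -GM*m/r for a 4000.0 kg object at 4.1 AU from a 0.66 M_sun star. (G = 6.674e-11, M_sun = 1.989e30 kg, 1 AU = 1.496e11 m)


M = 0.66 * 1.989e30 kg = 1.31274e+30 kg; r = 4.1 AU * 1.496e11 m/AU = 6.1336e+11 m. U = -GM*m/r = -(6.674e-11 * 1.31274e+30 * 4000.0) / 6.1336e+11 = -5.714e+11

-5.714e+11 J


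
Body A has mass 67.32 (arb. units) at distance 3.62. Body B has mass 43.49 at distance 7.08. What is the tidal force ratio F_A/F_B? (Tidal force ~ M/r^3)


Ratio = (M1/r1^3) / (M2/r2^3) = (67.32/3.62^3) / (43.49/7.08^3) = 11.5805

11.5805


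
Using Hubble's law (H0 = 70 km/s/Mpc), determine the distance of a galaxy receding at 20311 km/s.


d = v / H0 = 20311 / 70 = 290.1571

290.1571 Mpc


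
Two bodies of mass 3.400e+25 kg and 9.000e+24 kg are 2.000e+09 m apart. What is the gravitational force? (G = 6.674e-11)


F = G*m1*m2/r^2 = 6.674e-11 * 3.400e+25 * 9.000e+24 / (2.000e+09)^2 = 6.674e-11 * 3.060e+50 / 4.000e+18 = 5.106e+21

5.106e+21 N


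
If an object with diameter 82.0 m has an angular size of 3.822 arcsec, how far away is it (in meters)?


D = size / theta_rad, theta_rad = 3.822 * pi/(180*3600) = 1.853e-05, D = 4.425e+06

4.425e+06 m


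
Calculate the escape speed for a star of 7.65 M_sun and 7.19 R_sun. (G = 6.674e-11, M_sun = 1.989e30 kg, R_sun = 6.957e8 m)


M = 7.65 * 1.989e30 kg = 1.521585e+31 kg; R = 7.19 * 6.957e8 m = 5.002083e+09 m. v_esc = sqrt(2GM/R) = sqrt(2 * 6.674e-11 * 1.521585e+31 / 5.002083e+09) = 637207.3275

637207.3275 m/s


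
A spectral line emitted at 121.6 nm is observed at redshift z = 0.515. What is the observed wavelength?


lam_obs = lam_emit * (1 + z) = 121.6 * (1 + 0.515) = 184.224

184.224 nm


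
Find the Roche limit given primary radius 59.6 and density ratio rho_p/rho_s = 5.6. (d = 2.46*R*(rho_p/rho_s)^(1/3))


d_Roche = 2.46 * 59.6 * 5.6^(1/3) = 260.3619

260.3619


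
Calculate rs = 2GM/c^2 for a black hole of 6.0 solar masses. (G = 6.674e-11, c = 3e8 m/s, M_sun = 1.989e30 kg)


M = 6.0 * 1.989e30 kg = 1.1934e+31 kg. rs = 2GM/c^2 = 2 * 6.674e-11 * 1.1934e+31 / (3e8)^2 = 17699.448

17699.448 m


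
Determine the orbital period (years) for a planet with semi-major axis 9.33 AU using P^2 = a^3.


P = a^(3/2) = 9.33^1.5 = 28.4985

28.4985 years


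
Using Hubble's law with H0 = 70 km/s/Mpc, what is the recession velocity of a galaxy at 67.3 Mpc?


v = H0 * d = 70 * 67.3 = 4711.0

4711.0 km/s


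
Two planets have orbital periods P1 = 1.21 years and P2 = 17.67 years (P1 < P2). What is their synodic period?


1/P_syn = |1/P1 - 1/P2| = |1/1.21 - 1/17.67| => P_syn = 1.2989

1.2989 years


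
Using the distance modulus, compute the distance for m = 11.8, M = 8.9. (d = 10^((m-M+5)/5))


d = 10^((m - M + 5)/5) = 10^((11.8 - 8.9 + 5)/5) = 38.0189

38.0189 pc


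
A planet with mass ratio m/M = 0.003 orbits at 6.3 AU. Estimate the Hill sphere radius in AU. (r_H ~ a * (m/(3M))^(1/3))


r_H = a * (m/3M)^(1/3) = 6.3 * (0.003/3)^(1/3) = 0.63

0.63 AU


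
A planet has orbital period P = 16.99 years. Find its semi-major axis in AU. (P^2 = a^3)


a = P^(2/3) = 16.99^(2/3) = 6.6089

6.6089 AU


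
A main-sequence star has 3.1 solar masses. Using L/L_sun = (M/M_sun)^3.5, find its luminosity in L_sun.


L/L_sun = (M/M_sun)^3.5 = 3.1^3.5 = 52.4525

52.4525 L_sun


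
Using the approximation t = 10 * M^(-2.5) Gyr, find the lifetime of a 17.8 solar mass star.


t = 10 * M^(-2.5) = 10 * 17.8^(-2.5) = 0.0075

0.0075 Gyr


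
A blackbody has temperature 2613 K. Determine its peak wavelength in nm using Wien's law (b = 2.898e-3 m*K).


lam_max = b / T = 2.898e-3 / 2613 = 1.109e-06 m = 1109.07 nm

1109.07 nm


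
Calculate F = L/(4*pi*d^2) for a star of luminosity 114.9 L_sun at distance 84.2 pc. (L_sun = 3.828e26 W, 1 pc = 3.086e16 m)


F = L / (4*pi*d^2) = 4.398e+28 / (4*pi*(2.598e+18)^2) = 5.184e-10

5.184e-10 W/m^2


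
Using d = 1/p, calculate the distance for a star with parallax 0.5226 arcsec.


d = 1/p = 1/0.5226 = 1.9135

1.9135 pc


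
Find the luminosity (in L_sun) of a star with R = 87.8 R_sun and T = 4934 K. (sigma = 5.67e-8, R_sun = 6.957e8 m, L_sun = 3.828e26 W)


R = 87.8 * 6.957e8 m = 6.108246e+10 m. L = 4*pi*R^2*sigma*T^4 = 4*pi*(6.108246e+10)^2 * 5.67e-8 * 4934^4 = 1.575514999e+30 W. L/L_sun = 1.575514999e+30 / 3.828e26 = 4115.7654

4115.7654 L_sun


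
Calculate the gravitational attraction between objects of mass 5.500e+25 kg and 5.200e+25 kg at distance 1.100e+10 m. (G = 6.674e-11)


F = G*m1*m2/r^2 = 6.674e-11 * 5.500e+25 * 5.200e+25 / (1.100e+10)^2 = 6.674e-11 * 2.860e+51 / 1.210e+20 = 1.577e+21

1.577e+21 N


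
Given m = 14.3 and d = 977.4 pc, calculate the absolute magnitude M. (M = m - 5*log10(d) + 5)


M = m - 5*log10(d) + 5 = 14.3 - 5*log10(977.4) + 5 = 4.3496

4.3496


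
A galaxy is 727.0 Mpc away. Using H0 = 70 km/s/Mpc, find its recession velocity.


v = H0 * d = 70 * 727.0 = 50890.0

50890.0 km/s


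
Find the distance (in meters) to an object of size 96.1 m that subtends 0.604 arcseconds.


D = size / theta_rad, theta_rad = 0.604 * pi/(180*3600) = 2.928e-06, D = 3.282e+07

3.282e+07 m


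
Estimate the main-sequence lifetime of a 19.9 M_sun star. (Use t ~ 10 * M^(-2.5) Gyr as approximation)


t = 10 * M^(-2.5) = 10 * 19.9^(-2.5) = 0.0057

0.0057 Gyr


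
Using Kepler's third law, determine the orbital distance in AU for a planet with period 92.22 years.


a = P^(2/3) = 92.22^(2/3) = 20.4119

20.4119 AU


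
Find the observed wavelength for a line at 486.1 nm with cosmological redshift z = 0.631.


lam_obs = lam_emit * (1 + z) = 486.1 * (1 + 0.631) = 792.8291

792.8291 nm


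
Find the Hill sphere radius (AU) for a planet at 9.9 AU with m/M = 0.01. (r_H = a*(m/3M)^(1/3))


r_H = a * (m/3M)^(1/3) = 9.9 * (0.01/3)^(1/3) = 1.4789

1.4789 AU


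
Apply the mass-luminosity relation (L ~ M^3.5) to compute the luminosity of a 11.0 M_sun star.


L/L_sun = (M/M_sun)^3.5 = 11.0^3.5 = 4414.4276

4414.4276 L_sun


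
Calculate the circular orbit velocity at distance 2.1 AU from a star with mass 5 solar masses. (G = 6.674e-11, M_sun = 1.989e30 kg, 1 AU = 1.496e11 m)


v = sqrt(GM/r) = sqrt(6.674e-11 * 9.945e+30 / 3.142e+11) = 45964.2365

45964.2365 m/s


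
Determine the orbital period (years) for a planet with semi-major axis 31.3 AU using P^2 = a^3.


P = a^(3/2) = 31.3^1.5 = 175.1122

175.1122 years


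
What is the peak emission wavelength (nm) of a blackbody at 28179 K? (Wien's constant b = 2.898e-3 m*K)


lam_max = b / T = 2.898e-3 / 28179 = 1.028e-07 m = 102.8425 nm

102.8425 nm


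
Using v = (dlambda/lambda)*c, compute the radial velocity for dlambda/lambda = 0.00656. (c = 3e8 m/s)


v = (dlambda/lambda) * c = 0.00656 * 3e8 = 1.968e+06

1.968e+06 m/s


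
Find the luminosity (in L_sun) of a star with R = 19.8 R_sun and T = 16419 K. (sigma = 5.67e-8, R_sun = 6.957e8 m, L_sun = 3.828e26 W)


R = 19.8 * 6.957e8 m = 1.377486e+10 m. L = 4*pi*R^2*sigma*T^4 = 4*pi*(1.377486e+10)^2 * 5.67e-8 * 16419^4 = 9.82548782e+30 W. L/L_sun = 9.82548782e+30 / 3.828e26 = 25667.4185

25667.4185 L_sun


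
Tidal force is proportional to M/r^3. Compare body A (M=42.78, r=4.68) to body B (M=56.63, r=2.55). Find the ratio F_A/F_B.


Ratio = (M1/r1^3) / (M2/r2^3) = (42.78/4.68^3) / (56.63/2.55^3) = 0.1222

0.1222


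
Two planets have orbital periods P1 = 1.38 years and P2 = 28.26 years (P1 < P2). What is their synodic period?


1/P_syn = |1/P1 - 1/P2| = |1/1.38 - 1/28.26| => P_syn = 1.4508

1.4508 years


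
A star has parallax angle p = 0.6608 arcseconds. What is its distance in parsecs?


d = 1/p = 1/0.6608 = 1.5133

1.5133 pc


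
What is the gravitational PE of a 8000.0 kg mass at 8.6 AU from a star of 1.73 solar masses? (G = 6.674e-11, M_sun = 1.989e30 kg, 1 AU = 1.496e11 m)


M = 1.73 * 1.989e30 kg = 3.44097e+30 kg; r = 8.6 AU * 1.496e11 m/AU = 1.28656e+12 m. U = -GM*m/r = -(6.674e-11 * 3.44097e+30 * 8000.0) / 1.28656e+12 = -1.428e+12

-1.428e+12 J


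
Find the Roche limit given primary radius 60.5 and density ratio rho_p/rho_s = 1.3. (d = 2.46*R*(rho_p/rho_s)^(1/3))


d_Roche = 2.46 * 60.5 * 1.3^(1/3) = 162.432

162.432


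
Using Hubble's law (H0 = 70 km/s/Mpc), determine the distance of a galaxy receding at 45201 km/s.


d = v / H0 = 45201 / 70 = 645.7286

645.7286 Mpc


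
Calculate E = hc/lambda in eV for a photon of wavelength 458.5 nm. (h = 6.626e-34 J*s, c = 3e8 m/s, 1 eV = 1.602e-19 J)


E = hc/lambda = 6.626e-34 * 3e8 / 4.585e-07 = 4.335e-19 J = 2.7063 eV

2.7063 eV


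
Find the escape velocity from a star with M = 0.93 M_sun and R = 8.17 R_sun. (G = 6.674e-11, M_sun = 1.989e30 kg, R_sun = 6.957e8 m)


M = 0.93 * 1.989e30 kg = 1.84977e+30 kg; R = 8.17 * 6.957e8 m = 5.683869e+09 m. v_esc = sqrt(2GM/R) = sqrt(2 * 6.674e-11 * 1.84977e+30 / 5.683869e+09) = 208422.6603

208422.6603 m/s


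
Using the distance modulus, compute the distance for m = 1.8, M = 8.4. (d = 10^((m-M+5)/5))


d = 10^((m - M + 5)/5) = 10^((1.8 - 8.4 + 5)/5) = 0.4786

0.4786 pc


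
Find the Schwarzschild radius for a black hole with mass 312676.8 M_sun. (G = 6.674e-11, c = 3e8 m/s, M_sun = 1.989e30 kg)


M = 312676.8 * 1.989e30 kg = 6.219141552e+35 kg. rs = 2GM/c^2 = 2 * 6.674e-11 * 6.219141552e+35 / (3e8)^2 = 9.224e+08

9.224e+08 m


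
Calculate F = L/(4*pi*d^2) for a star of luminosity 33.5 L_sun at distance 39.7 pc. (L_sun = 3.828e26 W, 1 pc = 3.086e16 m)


F = L / (4*pi*d^2) = 1.282e+28 / (4*pi*(1.225e+18)^2) = 6.799e-10

6.799e-10 W/m^2


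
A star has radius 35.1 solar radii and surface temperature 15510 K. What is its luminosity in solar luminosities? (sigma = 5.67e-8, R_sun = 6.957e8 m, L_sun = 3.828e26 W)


R = 35.1 * 6.957e8 m = 2.441907e+10 m. L = 4*pi*R^2*sigma*T^4 = 4*pi*(2.441907e+10)^2 * 5.67e-8 * 15510^4 = 2.45865931e+31 W. L/L_sun = 2.45865931e+31 / 3.828e26 = 64228.2996

64228.2996 L_sun


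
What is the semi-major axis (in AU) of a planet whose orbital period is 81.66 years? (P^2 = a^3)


a = P^(2/3) = 81.66^(2/3) = 18.8223

18.8223 AU


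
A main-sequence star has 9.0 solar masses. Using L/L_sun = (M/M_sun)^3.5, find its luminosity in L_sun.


L/L_sun = (M/M_sun)^3.5 = 9.0^3.5 = 2187.0

2187.0 L_sun


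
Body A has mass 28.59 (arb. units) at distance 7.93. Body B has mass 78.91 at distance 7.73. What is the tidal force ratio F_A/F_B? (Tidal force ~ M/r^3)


Ratio = (M1/r1^3) / (M2/r2^3) = (28.59/7.93^3) / (78.91/7.73^3) = 0.3356

0.3356


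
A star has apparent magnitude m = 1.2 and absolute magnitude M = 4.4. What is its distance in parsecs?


d = 10^((m - M + 5)/5) = 10^((1.2 - 4.4 + 5)/5) = 2.2909

2.2909 pc


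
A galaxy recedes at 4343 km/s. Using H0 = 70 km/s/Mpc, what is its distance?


d = v / H0 = 4343 / 70 = 62.0429

62.0429 Mpc


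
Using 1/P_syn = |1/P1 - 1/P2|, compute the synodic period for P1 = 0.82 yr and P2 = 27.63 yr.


1/P_syn = |1/P1 - 1/P2| = |1/0.82 - 1/27.63| => P_syn = 0.8451

0.8451 years


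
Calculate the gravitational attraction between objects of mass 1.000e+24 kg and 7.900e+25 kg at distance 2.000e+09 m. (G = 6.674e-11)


F = G*m1*m2/r^2 = 6.674e-11 * 1.000e+24 * 7.900e+25 / (2.000e+09)^2 = 6.674e-11 * 7.900e+49 / 4.000e+18 = 1.318e+21

1.318e+21 N


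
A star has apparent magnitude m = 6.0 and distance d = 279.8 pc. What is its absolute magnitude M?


M = m - 5*log10(d) + 5 = 6.0 - 5*log10(279.8) + 5 = -1.2342

-1.2342


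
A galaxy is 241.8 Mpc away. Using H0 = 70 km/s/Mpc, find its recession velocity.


v = H0 * d = 70 * 241.8 = 16926.0

16926.0 km/s


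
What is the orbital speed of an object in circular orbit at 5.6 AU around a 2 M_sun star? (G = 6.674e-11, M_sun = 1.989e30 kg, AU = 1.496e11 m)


v = sqrt(GM/r) = sqrt(6.674e-11 * 3.978e+30 / 8.378e+11) = 17801.8723

17801.8723 m/s


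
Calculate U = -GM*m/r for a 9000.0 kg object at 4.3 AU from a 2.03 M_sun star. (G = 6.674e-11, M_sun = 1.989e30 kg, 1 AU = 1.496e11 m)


M = 2.03 * 1.989e30 kg = 4.03767e+30 kg; r = 4.3 AU * 1.496e11 m/AU = 6.4328e+11 m. U = -GM*m/r = -(6.674e-11 * 4.03767e+30 * 9000.0) / 6.4328e+11 = -3.770e+12

-3.770e+12 J


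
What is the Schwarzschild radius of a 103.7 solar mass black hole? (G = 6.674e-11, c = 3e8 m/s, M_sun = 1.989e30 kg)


M = 103.7 * 1.989e30 kg = 2.062593e+32 kg. rs = 2GM/c^2 = 2 * 6.674e-11 * 2.062593e+32 / (3e8)^2 = 305905.4596

305905.4596 m


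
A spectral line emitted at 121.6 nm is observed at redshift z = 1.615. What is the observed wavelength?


lam_obs = lam_emit * (1 + z) = 121.6 * (1 + 1.615) = 317.984

317.984 nm


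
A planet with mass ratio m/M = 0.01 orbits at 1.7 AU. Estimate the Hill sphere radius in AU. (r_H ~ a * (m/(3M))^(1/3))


r_H = a * (m/3M)^(1/3) = 1.7 * (0.01/3)^(1/3) = 0.2539

0.2539 AU


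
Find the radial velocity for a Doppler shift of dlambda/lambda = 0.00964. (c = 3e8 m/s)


v = (dlambda/lambda) * c = 0.00964 * 3e8 = 2.892e+06

2.892e+06 m/s


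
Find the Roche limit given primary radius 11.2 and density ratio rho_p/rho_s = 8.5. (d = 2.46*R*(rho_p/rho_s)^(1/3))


d_Roche = 2.46 * 11.2 * 8.5^(1/3) = 56.2289

56.2289


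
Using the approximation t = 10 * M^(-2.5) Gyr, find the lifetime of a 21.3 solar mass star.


t = 10 * M^(-2.5) = 10 * 21.3^(-2.5) = 0.0048

0.0048 Gyr


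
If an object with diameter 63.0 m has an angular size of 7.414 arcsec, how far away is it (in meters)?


D = size / theta_rad, theta_rad = 7.414 * pi/(180*3600) = 3.594e-05, D = 1.753e+06

1.753e+06 m


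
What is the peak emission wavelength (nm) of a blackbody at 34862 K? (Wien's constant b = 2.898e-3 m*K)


lam_max = b / T = 2.898e-3 / 34862 = 8.313e-08 m = 83.1278 nm

83.1278 nm


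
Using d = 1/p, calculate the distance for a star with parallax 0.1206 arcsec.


d = 1/p = 1/0.1206 = 8.2919

8.2919 pc


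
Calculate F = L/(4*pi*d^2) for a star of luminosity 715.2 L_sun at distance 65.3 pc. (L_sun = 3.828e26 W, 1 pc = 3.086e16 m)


F = L / (4*pi*d^2) = 2.738e+29 / (4*pi*(2.015e+18)^2) = 5.365e-09

5.365e-09 W/m^2


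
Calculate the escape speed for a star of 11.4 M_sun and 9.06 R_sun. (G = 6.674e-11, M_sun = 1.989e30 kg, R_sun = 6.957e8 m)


M = 11.4 * 1.989e30 kg = 2.26746e+31 kg; R = 9.06 * 6.957e8 m = 6.303042e+09 m. v_esc = sqrt(2GM/R) = sqrt(2 * 6.674e-11 * 2.26746e+31 / 6.303042e+09) = 692951.4625

692951.4625 m/s


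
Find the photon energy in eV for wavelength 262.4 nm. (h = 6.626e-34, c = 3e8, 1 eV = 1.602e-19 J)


E = hc/lambda = 6.626e-34 * 3e8 / 2.624e-07 = 7.575e-19 J = 4.7287 eV

4.7287 eV


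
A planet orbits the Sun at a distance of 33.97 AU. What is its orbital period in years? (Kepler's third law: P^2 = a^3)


P = a^(3/2) = 33.97^1.5 = 197.99

197.99 years


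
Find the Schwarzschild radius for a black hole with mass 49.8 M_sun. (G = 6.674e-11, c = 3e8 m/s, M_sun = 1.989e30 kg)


M = 49.8 * 1.989e30 kg = 9.90522e+31 kg. rs = 2GM/c^2 = 2 * 6.674e-11 * 9.90522e+31 / (3e8)^2 = 146905.4184

146905.4184 m


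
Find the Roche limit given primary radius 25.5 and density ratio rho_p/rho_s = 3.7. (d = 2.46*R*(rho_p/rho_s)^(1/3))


d_Roche = 2.46 * 25.5 * 3.7^(1/3) = 97.0233

97.0233


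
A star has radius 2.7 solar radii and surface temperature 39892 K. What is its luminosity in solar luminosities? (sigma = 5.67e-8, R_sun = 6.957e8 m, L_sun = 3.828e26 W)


R = 2.7 * 6.957e8 m = 1.87839e+09 m. L = 4*pi*R^2*sigma*T^4 = 4*pi*(1.87839e+09)^2 * 5.67e-8 * 39892^4 = 6.366601972e+30 W. L/L_sun = 6.366601972e+30 / 3.828e26 = 16631.6666

16631.6666 L_sun


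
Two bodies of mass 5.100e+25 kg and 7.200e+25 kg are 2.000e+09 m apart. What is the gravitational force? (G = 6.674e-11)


F = G*m1*m2/r^2 = 6.674e-11 * 5.100e+25 * 7.200e+25 / (2.000e+09)^2 = 6.674e-11 * 3.672e+51 / 4.000e+18 = 6.127e+22

6.127e+22 N


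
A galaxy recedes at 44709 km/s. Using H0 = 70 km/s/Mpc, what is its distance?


d = v / H0 = 44709 / 70 = 638.7

638.7 Mpc


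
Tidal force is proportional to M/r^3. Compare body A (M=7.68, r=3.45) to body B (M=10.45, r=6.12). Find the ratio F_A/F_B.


Ratio = (M1/r1^3) / (M2/r2^3) = (7.68/3.45^3) / (10.45/6.12^3) = 4.1024

4.1024


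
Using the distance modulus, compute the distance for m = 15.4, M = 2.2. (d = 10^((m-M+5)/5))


d = 10^((m - M + 5)/5) = 10^((15.4 - 2.2 + 5)/5) = 4365.1583

4365.1583 pc


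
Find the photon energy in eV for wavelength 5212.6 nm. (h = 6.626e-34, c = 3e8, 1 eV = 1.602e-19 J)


E = hc/lambda = 6.626e-34 * 3e8 / 5.213e-06 = 3.813e-20 J = 0.238 eV

0.238 eV


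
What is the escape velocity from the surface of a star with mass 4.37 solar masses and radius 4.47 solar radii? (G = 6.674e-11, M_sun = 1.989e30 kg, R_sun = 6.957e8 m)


M = 4.37 * 1.989e30 kg = 8.69193e+30 kg; R = 4.47 * 6.957e8 m = 3.109779e+09 m. v_esc = sqrt(2GM/R) = sqrt(2 * 6.674e-11 * 8.69193e+30 / 3.109779e+09) = 610803.3999

610803.3999 m/s


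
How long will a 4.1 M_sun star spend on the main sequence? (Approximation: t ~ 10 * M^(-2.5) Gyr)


t = 10 * M^(-2.5) = 10 * 4.1^(-2.5) = 0.2938

0.2938 Gyr


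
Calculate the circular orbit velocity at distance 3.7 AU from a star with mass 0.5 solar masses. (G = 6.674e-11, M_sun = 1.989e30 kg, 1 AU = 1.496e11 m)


v = sqrt(GM/r) = sqrt(6.674e-11 * 9.945e+29 / 5.535e+11) = 10950.3711

10950.3711 m/s


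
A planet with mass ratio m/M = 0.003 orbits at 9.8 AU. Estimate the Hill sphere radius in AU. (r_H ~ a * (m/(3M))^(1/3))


r_H = a * (m/3M)^(1/3) = 9.8 * (0.003/3)^(1/3) = 0.98

0.98 AU


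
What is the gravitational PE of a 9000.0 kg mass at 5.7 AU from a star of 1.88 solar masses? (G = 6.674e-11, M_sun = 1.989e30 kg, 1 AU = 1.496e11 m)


M = 1.88 * 1.989e30 kg = 3.73932e+30 kg; r = 5.7 AU * 1.496e11 m/AU = 8.5272e+11 m. U = -GM*m/r = -(6.674e-11 * 3.73932e+30 * 9000.0) / 8.5272e+11 = -2.634e+12

-2.634e+12 J


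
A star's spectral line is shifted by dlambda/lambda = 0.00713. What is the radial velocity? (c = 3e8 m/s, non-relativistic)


v = (dlambda/lambda) * c = 0.00713 * 3e8 = 2.139e+06

2.139e+06 m/s


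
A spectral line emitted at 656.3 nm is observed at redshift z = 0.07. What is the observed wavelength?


lam_obs = lam_emit * (1 + z) = 656.3 * (1 + 0.07) = 702.241

702.241 nm


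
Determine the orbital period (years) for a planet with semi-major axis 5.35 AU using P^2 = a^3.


P = a^(3/2) = 5.35^1.5 = 12.3746

12.3746 years


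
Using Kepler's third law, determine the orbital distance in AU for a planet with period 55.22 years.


a = P^(2/3) = 55.22^(2/3) = 14.501

14.501 AU


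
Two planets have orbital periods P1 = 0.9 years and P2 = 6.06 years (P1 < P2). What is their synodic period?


1/P_syn = |1/P1 - 1/P2| = |1/0.9 - 1/6.06| => P_syn = 1.057

1.057 years


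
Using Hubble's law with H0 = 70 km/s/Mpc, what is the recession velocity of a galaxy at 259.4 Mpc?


v = H0 * d = 70 * 259.4 = 18158.0

18158.0 km/s


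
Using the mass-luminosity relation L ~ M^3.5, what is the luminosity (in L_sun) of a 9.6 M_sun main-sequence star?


L/L_sun = (M/M_sun)^3.5 = 9.6^3.5 = 2741.2542

2741.2542 L_sun


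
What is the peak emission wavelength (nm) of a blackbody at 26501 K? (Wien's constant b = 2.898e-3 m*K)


lam_max = b / T = 2.898e-3 / 26501 = 1.094e-07 m = 109.3544 nm

109.3544 nm


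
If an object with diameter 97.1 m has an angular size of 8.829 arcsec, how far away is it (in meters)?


D = size / theta_rad, theta_rad = 8.829 * pi/(180*3600) = 4.280e-05, D = 2.268e+06

2.268e+06 m


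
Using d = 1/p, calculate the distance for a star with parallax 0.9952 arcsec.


d = 1/p = 1/0.9952 = 1.0048

1.0048 pc


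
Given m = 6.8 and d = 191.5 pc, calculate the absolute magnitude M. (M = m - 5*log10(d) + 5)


M = m - 5*log10(d) + 5 = 6.8 - 5*log10(191.5) + 5 = 0.3892

0.3892


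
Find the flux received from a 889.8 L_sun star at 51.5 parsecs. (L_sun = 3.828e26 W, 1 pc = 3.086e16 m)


F = L / (4*pi*d^2) = 3.406e+29 / (4*pi*(1.589e+18)^2) = 1.073e-08

1.073e-08 W/m^2


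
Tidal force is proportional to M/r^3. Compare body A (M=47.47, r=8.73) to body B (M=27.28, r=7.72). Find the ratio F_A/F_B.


Ratio = (M1/r1^3) / (M2/r2^3) = (47.47/8.73^3) / (27.28/7.72^3) = 1.2033

1.2033


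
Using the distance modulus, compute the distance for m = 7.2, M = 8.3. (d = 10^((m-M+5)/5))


d = 10^((m - M + 5)/5) = 10^((7.2 - 8.3 + 5)/5) = 6.0256

6.0256 pc


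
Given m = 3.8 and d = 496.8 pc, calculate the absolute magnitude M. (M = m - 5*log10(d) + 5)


M = m - 5*log10(d) + 5 = 3.8 - 5*log10(496.8) + 5 = -4.6809

-4.6809


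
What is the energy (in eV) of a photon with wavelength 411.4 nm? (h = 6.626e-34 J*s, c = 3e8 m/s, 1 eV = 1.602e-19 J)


E = hc/lambda = 6.626e-34 * 3e8 / 4.114e-07 = 4.832e-19 J = 3.0161 eV

3.0161 eV


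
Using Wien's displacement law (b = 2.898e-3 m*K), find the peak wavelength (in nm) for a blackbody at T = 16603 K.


lam_max = b / T = 2.898e-3 / 16603 = 1.745e-07 m = 174.5468 nm

174.5468 nm


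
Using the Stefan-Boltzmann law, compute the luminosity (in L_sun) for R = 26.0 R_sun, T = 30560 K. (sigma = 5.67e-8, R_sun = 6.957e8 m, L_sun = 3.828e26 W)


R = 26.0 * 6.957e8 m = 1.80882e+10 m. L = 4*pi*R^2*sigma*T^4 = 4*pi*(1.80882e+10)^2 * 5.67e-8 * 30560^4 = 2.033279234e+32 W. L/L_sun = 2.033279234e+32 / 3.828e26 = 531159.6745

531159.6745 L_sun


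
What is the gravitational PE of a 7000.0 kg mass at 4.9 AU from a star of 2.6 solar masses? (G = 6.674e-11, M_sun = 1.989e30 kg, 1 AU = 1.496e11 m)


M = 2.6 * 1.989e30 kg = 5.1714e+30 kg; r = 4.9 AU * 1.496e11 m/AU = 7.3304e+11 m. U = -GM*m/r = -(6.674e-11 * 5.1714e+30 * 7000.0) / 7.3304e+11 = -3.296e+12

-3.296e+12 J


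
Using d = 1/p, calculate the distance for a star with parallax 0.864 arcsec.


d = 1/p = 1/0.864 = 1.1574

1.1574 pc


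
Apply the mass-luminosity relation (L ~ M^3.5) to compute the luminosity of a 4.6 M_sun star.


L/L_sun = (M/M_sun)^3.5 = 4.6^3.5 = 208.7625

208.7625 L_sun


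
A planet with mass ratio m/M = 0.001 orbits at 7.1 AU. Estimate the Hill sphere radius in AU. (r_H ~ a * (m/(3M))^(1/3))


r_H = a * (m/3M)^(1/3) = 7.1 * (0.001/3)^(1/3) = 0.4923

0.4923 AU


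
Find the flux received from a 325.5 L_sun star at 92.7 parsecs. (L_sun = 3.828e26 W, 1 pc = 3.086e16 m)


F = L / (4*pi*d^2) = 1.246e+29 / (4*pi*(2.861e+18)^2) = 1.212e-09

1.212e-09 W/m^2


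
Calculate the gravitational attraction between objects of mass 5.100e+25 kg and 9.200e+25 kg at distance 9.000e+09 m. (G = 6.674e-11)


F = G*m1*m2/r^2 = 6.674e-11 * 5.100e+25 * 9.200e+25 / (9.000e+09)^2 = 6.674e-11 * 4.692e+51 / 8.100e+19 = 3.866e+21

3.866e+21 N


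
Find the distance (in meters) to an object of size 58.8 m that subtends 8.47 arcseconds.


D = size / theta_rad, theta_rad = 8.47 * pi/(180*3600) = 4.106e-05, D = 1.432e+06

1.432e+06 m


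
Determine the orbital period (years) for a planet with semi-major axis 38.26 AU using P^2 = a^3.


P = a^(3/2) = 38.26^1.5 = 236.656

236.656 years


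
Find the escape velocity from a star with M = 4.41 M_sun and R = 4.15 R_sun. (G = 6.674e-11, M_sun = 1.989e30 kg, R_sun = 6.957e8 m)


M = 4.41 * 1.989e30 kg = 8.77149e+30 kg; R = 4.15 * 6.957e8 m = 2.887155e+09 m. v_esc = sqrt(2GM/R) = sqrt(2 * 6.674e-11 * 8.77149e+30 / 2.887155e+09) = 636809.7956

636809.7956 m/s


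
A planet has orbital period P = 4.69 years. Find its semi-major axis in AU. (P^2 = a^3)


a = P^(2/3) = 4.69^(2/3) = 2.8019

2.8019 AU


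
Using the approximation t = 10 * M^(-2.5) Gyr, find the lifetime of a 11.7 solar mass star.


t = 10 * M^(-2.5) = 10 * 11.7^(-2.5) = 0.0214

0.0214 Gyr


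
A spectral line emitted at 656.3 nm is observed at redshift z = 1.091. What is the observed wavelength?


lam_obs = lam_emit * (1 + z) = 656.3 * (1 + 1.091) = 1372.3233

1372.3233 nm


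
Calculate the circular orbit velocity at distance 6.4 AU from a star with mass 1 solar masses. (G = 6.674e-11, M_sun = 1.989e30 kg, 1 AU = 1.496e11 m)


v = sqrt(GM/r) = sqrt(6.674e-11 * 1.989e+30 / 9.574e+11) = 11774.8317

11774.8317 m/s


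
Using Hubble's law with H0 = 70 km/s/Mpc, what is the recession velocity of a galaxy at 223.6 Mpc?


v = H0 * d = 70 * 223.6 = 15652.0

15652.0 km/s


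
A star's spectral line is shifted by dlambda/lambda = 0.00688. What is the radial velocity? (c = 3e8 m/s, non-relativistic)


v = (dlambda/lambda) * c = 0.00688 * 3e8 = 2.064e+06

2.064e+06 m/s


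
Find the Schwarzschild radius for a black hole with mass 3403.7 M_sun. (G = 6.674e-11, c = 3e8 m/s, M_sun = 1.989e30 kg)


M = 3403.7 * 1.989e30 kg = 6.7699593e+33 kg. rs = 2GM/c^2 = 2 * 6.674e-11 * 6.7699593e+33 / (3e8)^2 = 1.004e+07

1.004e+07 m


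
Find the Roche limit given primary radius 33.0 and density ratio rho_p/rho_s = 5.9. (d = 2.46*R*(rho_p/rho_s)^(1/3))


d_Roche = 2.46 * 33.0 * 5.9^(1/3) = 146.6897

146.6897


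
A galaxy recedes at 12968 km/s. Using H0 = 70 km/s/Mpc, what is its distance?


d = v / H0 = 12968 / 70 = 185.2571

185.2571 Mpc


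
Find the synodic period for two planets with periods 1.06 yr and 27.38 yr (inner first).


1/P_syn = |1/P1 - 1/P2| = |1/1.06 - 1/27.38| => P_syn = 1.1027

1.1027 years


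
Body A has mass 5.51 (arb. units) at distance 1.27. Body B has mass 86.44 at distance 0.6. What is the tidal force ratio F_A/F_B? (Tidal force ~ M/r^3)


Ratio = (M1/r1^3) / (M2/r2^3) = (5.51/1.27^3) / (86.44/0.6^3) = 0.0067

0.0067


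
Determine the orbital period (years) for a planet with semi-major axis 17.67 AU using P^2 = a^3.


P = a^(3/2) = 17.67^1.5 = 74.2771

74.2771 years


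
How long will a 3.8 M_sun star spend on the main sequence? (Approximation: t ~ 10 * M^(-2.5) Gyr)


t = 10 * M^(-2.5) = 10 * 3.8^(-2.5) = 0.3553

0.3553 Gyr


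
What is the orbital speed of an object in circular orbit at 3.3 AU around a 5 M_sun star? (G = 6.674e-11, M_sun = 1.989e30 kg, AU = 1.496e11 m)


v = sqrt(GM/r) = sqrt(6.674e-11 * 9.945e+30 / 4.937e+11) = 36666.7762

36666.7762 m/s


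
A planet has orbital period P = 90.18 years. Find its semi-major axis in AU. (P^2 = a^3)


a = P^(2/3) = 90.18^(2/3) = 20.1098

20.1098 AU


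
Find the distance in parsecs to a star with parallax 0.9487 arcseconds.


d = 1/p = 1/0.9487 = 1.0541

1.0541 pc


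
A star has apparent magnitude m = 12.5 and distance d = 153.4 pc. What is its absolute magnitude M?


M = m - 5*log10(d) + 5 = 12.5 - 5*log10(153.4) + 5 = 6.5709

6.5709


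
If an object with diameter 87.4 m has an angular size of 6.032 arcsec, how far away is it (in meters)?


D = size / theta_rad, theta_rad = 6.032 * pi/(180*3600) = 2.924e-05, D = 2.989e+06

2.989e+06 m


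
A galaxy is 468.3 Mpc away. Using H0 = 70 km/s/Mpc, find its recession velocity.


v = H0 * d = 70 * 468.3 = 32781.0

32781.0 km/s


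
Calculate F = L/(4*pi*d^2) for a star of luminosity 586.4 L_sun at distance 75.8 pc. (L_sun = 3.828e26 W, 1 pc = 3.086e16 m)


F = L / (4*pi*d^2) = 2.245e+29 / (4*pi*(2.339e+18)^2) = 3.265e-09

3.265e-09 W/m^2


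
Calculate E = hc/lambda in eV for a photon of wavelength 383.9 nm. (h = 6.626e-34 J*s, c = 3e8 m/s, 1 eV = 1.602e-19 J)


E = hc/lambda = 6.626e-34 * 3e8 / 3.839e-07 = 5.178e-19 J = 3.2322 eV

3.2322 eV


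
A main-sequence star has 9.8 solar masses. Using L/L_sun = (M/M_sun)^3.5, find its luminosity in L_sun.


L/L_sun = (M/M_sun)^3.5 = 9.8^3.5 = 2946.397

2946.397 L_sun


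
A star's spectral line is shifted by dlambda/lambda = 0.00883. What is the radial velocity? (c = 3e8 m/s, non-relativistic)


v = (dlambda/lambda) * c = 0.00883 * 3e8 = 2.649e+06

2.649e+06 m/s


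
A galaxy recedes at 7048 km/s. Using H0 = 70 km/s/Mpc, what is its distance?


d = v / H0 = 7048 / 70 = 100.6857

100.6857 Mpc


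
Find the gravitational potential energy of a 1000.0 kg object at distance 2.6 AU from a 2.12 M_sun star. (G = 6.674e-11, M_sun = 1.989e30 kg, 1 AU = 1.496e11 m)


M = 2.12 * 1.989e30 kg = 4.21668e+30 kg; r = 2.6 AU * 1.496e11 m/AU = 3.8896e+11 m. U = -GM*m/r = -(6.674e-11 * 4.21668e+30 * 1000.0) / 3.8896e+11 = -7.235e+11

-7.235e+11 J


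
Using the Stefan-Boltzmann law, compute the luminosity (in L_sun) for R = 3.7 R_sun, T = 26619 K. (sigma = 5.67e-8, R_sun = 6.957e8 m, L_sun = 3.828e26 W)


R = 3.7 * 6.957e8 m = 2.57409e+09 m. L = 4*pi*R^2*sigma*T^4 = 4*pi*(2.57409e+09)^2 * 5.67e-8 * 26619^4 = 2.370321865e+30 W. L/L_sun = 2.370321865e+30 / 3.828e26 = 6192.0634

6192.0634 L_sun


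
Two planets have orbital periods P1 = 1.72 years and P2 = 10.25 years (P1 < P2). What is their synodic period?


1/P_syn = |1/P1 - 1/P2| = |1/1.72 - 1/10.25| => P_syn = 2.0668

2.0668 years


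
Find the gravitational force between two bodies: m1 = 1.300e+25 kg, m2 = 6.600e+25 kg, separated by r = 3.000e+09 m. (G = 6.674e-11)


F = G*m1*m2/r^2 = 6.674e-11 * 1.300e+25 * 6.600e+25 / (3.000e+09)^2 = 6.674e-11 * 8.580e+50 / 9.000e+18 = 6.363e+21

6.363e+21 N


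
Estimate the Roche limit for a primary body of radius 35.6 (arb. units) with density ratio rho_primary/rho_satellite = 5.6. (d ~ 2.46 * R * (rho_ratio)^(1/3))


d_Roche = 2.46 * 35.6 * 5.6^(1/3) = 155.5182

155.5182


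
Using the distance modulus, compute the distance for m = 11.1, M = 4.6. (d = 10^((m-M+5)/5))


d = 10^((m - M + 5)/5) = 10^((11.1 - 4.6 + 5)/5) = 199.5262

199.5262 pc


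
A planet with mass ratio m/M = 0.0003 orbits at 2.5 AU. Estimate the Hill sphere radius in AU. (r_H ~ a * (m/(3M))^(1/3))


r_H = a * (m/3M)^(1/3) = 2.5 * (0.0003/3)^(1/3) = 0.116

0.116 AU


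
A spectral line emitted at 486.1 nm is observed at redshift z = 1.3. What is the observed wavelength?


lam_obs = lam_emit * (1 + z) = 486.1 * (1 + 1.3) = 1118.03

1118.03 nm


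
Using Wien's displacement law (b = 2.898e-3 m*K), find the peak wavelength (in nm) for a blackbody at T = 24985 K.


lam_max = b / T = 2.898e-3 / 24985 = 1.160e-07 m = 115.9896 nm

115.9896 nm


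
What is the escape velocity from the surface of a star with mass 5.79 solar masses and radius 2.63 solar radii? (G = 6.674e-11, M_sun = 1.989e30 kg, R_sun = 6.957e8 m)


M = 5.79 * 1.989e30 kg = 1.151631e+31 kg; R = 2.63 * 6.957e8 m = 1.829691e+09 m. v_esc = sqrt(2GM/R) = sqrt(2 * 6.674e-11 * 1.151631e+31 / 1.829691e+09) = 916591.6498

916591.6498 m/s


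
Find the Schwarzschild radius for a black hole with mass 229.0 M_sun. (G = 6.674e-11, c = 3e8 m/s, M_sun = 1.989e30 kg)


M = 229.0 * 1.989e30 kg = 4.55481e+32 kg. rs = 2GM/c^2 = 2 * 6.674e-11 * 4.55481e+32 / (3e8)^2 = 675528.932

675528.932 m


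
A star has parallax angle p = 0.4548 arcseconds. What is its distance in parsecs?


d = 1/p = 1/0.4548 = 2.1988

2.1988 pc


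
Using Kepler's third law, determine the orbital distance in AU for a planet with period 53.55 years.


a = P^(2/3) = 53.55^(2/3) = 14.2071

14.2071 AU


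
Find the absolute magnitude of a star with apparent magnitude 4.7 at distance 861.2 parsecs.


M = m - 5*log10(d) + 5 = 4.7 - 5*log10(861.2) + 5 = -4.9755

-4.9755


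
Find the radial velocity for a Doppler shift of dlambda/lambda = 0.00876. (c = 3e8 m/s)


v = (dlambda/lambda) * c = 0.00876 * 3e8 = 2.628e+06

2.628e+06 m/s


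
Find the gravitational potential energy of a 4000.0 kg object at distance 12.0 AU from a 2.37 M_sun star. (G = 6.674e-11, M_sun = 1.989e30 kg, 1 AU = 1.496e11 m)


M = 2.37 * 1.989e30 kg = 4.71393e+30 kg; r = 12.0 AU * 1.496e11 m/AU = 1.7952e+12 m. U = -GM*m/r = -(6.674e-11 * 4.71393e+30 * 4000.0) / 1.7952e+12 = -7.010e+11

-7.010e+11 J


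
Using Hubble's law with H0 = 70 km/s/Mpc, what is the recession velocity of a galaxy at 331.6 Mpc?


v = H0 * d = 70 * 331.6 = 23212.0

23212.0 km/s


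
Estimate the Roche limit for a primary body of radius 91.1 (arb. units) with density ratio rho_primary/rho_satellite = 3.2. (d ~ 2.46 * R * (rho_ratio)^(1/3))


d_Roche = 2.46 * 91.1 * 3.2^(1/3) = 330.2454

330.2454


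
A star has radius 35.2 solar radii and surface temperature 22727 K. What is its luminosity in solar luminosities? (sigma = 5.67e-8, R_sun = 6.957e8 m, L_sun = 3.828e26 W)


R = 35.2 * 6.957e8 m = 2.448864e+10 m. L = 4*pi*R^2*sigma*T^4 = 4*pi*(2.448864e+10)^2 * 5.67e-8 * 22727^4 = 1.139962866e+32 W. L/L_sun = 1.139962866e+32 / 3.828e26 = 297795.9419

297795.9419 L_sun


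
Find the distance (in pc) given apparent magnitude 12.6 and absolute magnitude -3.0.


d = 10^((m - M + 5)/5) = 10^((12.6 - -3.0 + 5)/5) = 13182.5674

13182.5674 pc


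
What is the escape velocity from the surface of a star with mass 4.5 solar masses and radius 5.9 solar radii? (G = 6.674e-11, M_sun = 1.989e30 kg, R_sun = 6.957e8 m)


M = 4.5 * 1.989e30 kg = 8.9505e+30 kg; R = 5.9 * 6.957e8 m = 4.10463e+09 m. v_esc = sqrt(2GM/R) = sqrt(2 * 6.674e-11 * 8.9505e+30 / 4.10463e+09) = 539504.0881

539504.0881 m/s


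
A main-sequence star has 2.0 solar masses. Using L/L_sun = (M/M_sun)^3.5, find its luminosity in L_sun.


L/L_sun = (M/M_sun)^3.5 = 2.0^3.5 = 11.3137

11.3137 L_sun


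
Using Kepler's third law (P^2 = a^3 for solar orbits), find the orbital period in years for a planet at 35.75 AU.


P = a^(3/2) = 35.75^1.5 = 213.7539

213.7539 years


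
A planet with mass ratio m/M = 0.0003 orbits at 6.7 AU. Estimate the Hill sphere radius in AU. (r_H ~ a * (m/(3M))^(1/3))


r_H = a * (m/3M)^(1/3) = 6.7 * (0.0003/3)^(1/3) = 0.311

0.311 AU


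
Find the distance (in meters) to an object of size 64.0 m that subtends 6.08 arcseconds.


D = size / theta_rad, theta_rad = 6.08 * pi/(180*3600) = 2.948e-05, D = 2.171e+06

2.171e+06 m


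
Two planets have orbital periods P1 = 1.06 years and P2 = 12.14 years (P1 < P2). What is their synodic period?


1/P_syn = |1/P1 - 1/P2| = |1/1.06 - 1/12.14| => P_syn = 1.1614

1.1614 years


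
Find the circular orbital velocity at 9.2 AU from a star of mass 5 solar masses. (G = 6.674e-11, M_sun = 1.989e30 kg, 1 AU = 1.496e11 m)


v = sqrt(GM/r) = sqrt(6.674e-11 * 9.945e+30 / 1.376e+12) = 21960.1744

21960.1744 m/s
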